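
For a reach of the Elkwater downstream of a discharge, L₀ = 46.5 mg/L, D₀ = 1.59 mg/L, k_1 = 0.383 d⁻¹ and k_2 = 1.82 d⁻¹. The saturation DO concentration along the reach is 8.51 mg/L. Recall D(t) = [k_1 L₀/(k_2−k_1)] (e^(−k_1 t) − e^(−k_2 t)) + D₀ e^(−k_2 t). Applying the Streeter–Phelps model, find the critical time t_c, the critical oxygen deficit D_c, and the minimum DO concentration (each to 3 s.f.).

t_c = [1/(k_2−k_1)] ln[(k_2/k_1)(1 − D₀(k_2−k_1)/(k_1 L₀))]
= [1/(1.82−0.383)] ln[(1.82/0.383)(1 − 1.59×1.437/(0.383×46.5))]
= (1/1.437) ln[4.752 × 0.8717] = 0.6959 × ln(4.142) = 0.6959 × 1.421 = 0.9890 d.
D_c = (k_1/k_2) L₀ e^(−k_1 t_c) = (0.383/1.82) × 46.5 × e^(−0.383×0.9890) = 0.2104 × 46.5 × 0.6847 = 6.700 mg/L.
Minimum DO = C_s − D_c = 8.51 − 6.700 = 1.810 mg/L.

t_c ≈ 0.989 d; D_c ≈ 6.70 mg/L; min DO ≈ 1.81 mg/L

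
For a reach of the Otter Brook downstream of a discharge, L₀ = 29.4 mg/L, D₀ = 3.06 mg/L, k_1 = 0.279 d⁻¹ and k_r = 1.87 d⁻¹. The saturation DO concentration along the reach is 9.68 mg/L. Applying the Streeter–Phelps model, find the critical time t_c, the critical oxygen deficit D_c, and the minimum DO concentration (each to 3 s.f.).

With k_r/k_1 = 6.703 and 1 − D₀(k_r−k_1)/(k_1 L₀) = 0.4065,
t_c = ln(6.703 × 0.4065) / (1.87 − 0.279) = ln(2.724) / 1.591 = 1.002/1.591 = 0.6299 d.
L(t_c) = L₀ e^(−k_1 t_c) = 29.4 × 0.8388 = 24.66 mg/L, and at the critical point k_r D_c = k_1 L, so D_c = (0.279/1.87) × 24.66 = 3.679 mg/L.
Minimum DO = C_s − D_c = 9.68 − 3.679 = 6.001 mg/L.

t_c ≈ 0.630 d; D_c ≈ 3.68 mg/L; min DO ≈ 6.00 mg/L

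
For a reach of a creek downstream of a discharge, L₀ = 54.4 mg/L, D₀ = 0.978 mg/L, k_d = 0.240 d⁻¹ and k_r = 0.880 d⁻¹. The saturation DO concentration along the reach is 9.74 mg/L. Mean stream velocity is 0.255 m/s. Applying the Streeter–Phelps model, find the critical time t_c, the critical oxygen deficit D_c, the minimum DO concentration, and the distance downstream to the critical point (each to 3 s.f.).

t_c ≈ 1.95 d; D_c ≈ 9.28 mg/L; min DO ≈ 0.456 mg/L; x_c ≈ 43.0 km

With k_r/k_d = 3.667 and 1 − D₀(k_r−k_d)/(k_d L₀) = 0.9521,
t_c = ln(3.667 × 0.9521) / (0.880 − 0.240) = ln(3.491) / 0.6400 = 1.250/0.6400 = 1.953 d.
D_c = (k_d/k_r) L₀ e^(−k_d t_c) = (0.240/0.880) × 54.4 × e^(−0.240×1.953) = 0.2727 × 54.4 × 0.6257 = 9.284 mg/L.
Minimum DO = C_s − D_c = 9.74 − 9.284 = 0.4562 mg/L.
x_c = v t_c = 0.255 m/s × 1.953 d × 86400 s/d = 43040 m ≈ 43.0 km.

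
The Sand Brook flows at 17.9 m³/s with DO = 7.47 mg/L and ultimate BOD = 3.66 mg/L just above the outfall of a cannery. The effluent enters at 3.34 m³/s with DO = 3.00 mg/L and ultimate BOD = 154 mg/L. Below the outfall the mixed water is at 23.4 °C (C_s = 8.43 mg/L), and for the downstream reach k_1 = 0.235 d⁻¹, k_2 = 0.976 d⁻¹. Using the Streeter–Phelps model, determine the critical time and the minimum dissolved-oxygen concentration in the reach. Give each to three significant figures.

t_c ≈ 1.63 d; minimum DO ≈ 3.95 mg/L

Mixed DO = (17.9×7.47 + 3.34×3.00)/(17.9+3.34) = 143.7/21.24 = 6.767 mg/L.
Mixed L₀ = (17.9×3.66 + 3.34×154)/(21.24) = 579.9/21.24 = 27.30 mg/L.
Initial deficit D₀ = C_s − DO₀ = 8.43 − 6.767 = 1.663 mg/L.
t_c = (1/0.7410) ln[(0.976/0.235)(1 − 1.663×0.7410/(0.235×27.30))] = 1.350 × ln(3.356) = 1.634 d.
D_c = (0.235/0.976) × 27.30 × e^(−0.235×1.634) = 0.2408 × 27.30 × 0.6812 = 4.478 mg/L.
Minimum DO = 8.43 − 4.478 = 3.952 mg/L.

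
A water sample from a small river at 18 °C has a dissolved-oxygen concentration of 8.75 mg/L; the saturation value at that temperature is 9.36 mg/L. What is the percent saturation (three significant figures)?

93.5 % saturation

% saturation = C/C_s × 100 = 8.75/9.36 × 100 = 93.5 %.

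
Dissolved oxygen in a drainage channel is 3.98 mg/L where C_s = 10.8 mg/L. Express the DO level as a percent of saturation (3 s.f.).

36.9 % saturation

% saturation = C/C_s × 100 = 3.98/10.8 × 100 = 36.9 %.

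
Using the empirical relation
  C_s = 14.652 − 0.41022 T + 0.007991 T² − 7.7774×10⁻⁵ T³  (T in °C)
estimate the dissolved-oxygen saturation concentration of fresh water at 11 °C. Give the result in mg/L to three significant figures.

C_s = 14.652 − 0.41022×11 + 0.007991×11² − 7.7774×10⁻⁵×11³ = 11.00 mg/L.

C_s ≈ 11.0 mg/L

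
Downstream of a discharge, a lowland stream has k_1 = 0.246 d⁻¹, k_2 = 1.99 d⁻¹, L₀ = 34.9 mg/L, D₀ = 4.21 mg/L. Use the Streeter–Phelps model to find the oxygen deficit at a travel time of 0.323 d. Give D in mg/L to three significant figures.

k_1 L₀/(k_2−k_1) = 0.246×34.9/(1.99−0.246) = 8.585/1.744 = 4.923 mg/L.
e^(−k_1 t) = e^(−0.246×0.3230) = 0.9236; e^(−k_2 t) = e^(−1.99×0.3230) = 0.5258.
D = 4.923 × (0.9236 − 0.5258) + 4.21 × 0.5258 = 1.958 + 2.214 = 4.172 mg/L.

D ≈ 4.17 mg/L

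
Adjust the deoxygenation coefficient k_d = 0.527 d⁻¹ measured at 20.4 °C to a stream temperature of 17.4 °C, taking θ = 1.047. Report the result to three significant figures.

k_d(T₂) = k_d(T₁) · θ^(T₂−T₁) = 0.527 × 1.047^(17.4−20.4)
= 0.527 × 1.047^-3.00 = 0.527 × 0.8713 = 0.4592 d⁻¹.

k_d ≈ 0.459 d⁻¹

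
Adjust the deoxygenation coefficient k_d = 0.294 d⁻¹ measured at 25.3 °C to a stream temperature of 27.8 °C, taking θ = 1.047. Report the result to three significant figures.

k_d ≈ 0.330 d⁻¹

k_d(T₂) = k_d(T₁) · θ^(T₂−T₁) = 0.294 × 1.047^(27.8−25.3)
= 0.294 × 1.047^2.50 = 0.294 × 1.122 = 0.3298 d⁻¹.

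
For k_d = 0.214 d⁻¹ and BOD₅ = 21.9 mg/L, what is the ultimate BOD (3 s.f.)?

L₀ ≈ 33.3 mg/L

BOD₅ = L₀(1 − e^(−5k_d)) ⇒ L₀ = BOD₅ / (1 − e^(−5×0.214))
= 21.9 / (1 − 0.3430) = 21.9 / 0.6570 = 33.33 mg/L.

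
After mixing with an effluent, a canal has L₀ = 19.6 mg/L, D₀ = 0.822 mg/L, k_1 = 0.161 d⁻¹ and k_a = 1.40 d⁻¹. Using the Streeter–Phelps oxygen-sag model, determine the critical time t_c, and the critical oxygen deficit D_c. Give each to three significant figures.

t_c ≈ 1.43 d; D_c ≈ 1.79 mg/L

At the critical point dD/dt = 0, so k_1 L₀ e^(−k_1 t) = k_a D. Substituting D(t) from the Streeter–Phelps equation and solving for t gives
t_c = ln[(k_a/k_1)(1 − D₀(k_a−k_1)/(k_1 L₀))] / (k_a−k_1).
Here k_a−k_1 = 1.239 d⁻¹ and 1 − D₀(k_a−k_1)/(k_1 L₀) = 1 − 0.822×1.239/(0.161×19.6) = 0.6773, so
t_c = ln(8.696 × 0.6773) / 1.239 = 1.773 / 1.239 = 1.431 d.
L(t_c) = L₀ e^(−k_1 t_c) = 19.6 × 0.7942 = 15.57 mg/L, and at the critical point k_a D_c = k_1 L, so D_c = (0.161/1.40) × 15.57 = 1.790 mg/L.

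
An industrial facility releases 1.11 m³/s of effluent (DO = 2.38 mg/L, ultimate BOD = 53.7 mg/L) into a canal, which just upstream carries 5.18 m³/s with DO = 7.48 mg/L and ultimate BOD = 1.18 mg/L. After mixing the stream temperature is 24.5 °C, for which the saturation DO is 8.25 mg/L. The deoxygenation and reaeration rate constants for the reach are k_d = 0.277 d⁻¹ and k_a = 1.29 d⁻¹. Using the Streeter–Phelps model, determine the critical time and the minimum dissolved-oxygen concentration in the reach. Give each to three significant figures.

Mixed DO = (5.18×7.48 + 1.11×2.38)/(5.18+1.11) = 41.39/6.290 = 6.580 mg/L.
Mixed L₀ = (5.18×1.18 + 1.11×53.7)/(6.290) = 65.72/6.290 = 10.45 mg/L.
Initial deficit D₀ = C_s − DO₀ = 8.25 − 6.580 = 1.670 mg/L.
t_c = (1/1.013) ln[(1.29/0.277)(1 − 1.670×1.013/(0.277×10.45))] = 0.9872 × ln(1.935) = 0.6516 d.
D_c = (0.277/1.29) × 10.45 × e^(−0.277×0.6516) = 0.2147 × 10.45 × 0.8349 = 1.873 mg/L.
Minimum DO = 8.25 − 1.873 = 6.377 mg/L.

t_c ≈ 0.652 d; minimum DO ≈ 6.38 mg/L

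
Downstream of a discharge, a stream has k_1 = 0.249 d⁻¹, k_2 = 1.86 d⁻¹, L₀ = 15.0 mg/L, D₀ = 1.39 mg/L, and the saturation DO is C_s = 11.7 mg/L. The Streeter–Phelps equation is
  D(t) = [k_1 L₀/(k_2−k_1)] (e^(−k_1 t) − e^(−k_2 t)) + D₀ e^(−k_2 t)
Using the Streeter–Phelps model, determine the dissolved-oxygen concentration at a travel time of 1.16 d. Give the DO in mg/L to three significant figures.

k_1 L₀/(k_2−k_1) = 0.249×15.0/(1.86−0.249) = 3.735/1.611 = 2.318 mg/L.
e^(−k_1 t) = e^(−0.249×1.160) = 0.7491; e^(−k_2 t) = e^(−1.86×1.160) = 0.1156.
D = 2.318 × (0.7491 − 0.1156) + 1.39 × 0.1156 = 1.469 + 0.1607 = 1.629 mg/L.
DO = C_s − D = 11.7 − 1.629 = 10.07 mg/L.

DO ≈ 10.1 mg/L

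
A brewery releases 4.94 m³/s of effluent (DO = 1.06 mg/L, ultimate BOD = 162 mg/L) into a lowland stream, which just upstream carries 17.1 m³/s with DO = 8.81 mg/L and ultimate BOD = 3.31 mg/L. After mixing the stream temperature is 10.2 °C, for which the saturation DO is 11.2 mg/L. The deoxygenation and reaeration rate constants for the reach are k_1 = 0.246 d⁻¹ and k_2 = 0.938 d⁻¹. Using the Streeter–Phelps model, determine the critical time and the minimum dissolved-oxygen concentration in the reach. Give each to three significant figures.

t_c ≈ 1.42 d; minimum DO ≈ 4.01 mg/L

Mixed DO = (17.1×8.81 + 4.94×1.06)/(17.1+4.94) = 155.9/22.04 = 7.073 mg/L.
Mixed L₀ = (17.1×3.31 + 4.94×162)/(22.04) = 856.9/22.04 = 38.88 mg/L.
Initial deficit D₀ = C_s − DO₀ = 11.2 − 7.073 = 4.127 mg/L.
t_c = (1/0.6920) ln[(0.938/0.246)(1 − 4.127×0.6920/(0.246×38.88))] = 1.445 × ln(2.674) = 1.422 d.
D_c = (0.246/0.938) × 38.88 × e^(−0.246×1.422) = 0.2623 × 38.88 × 0.7049 = 7.187 mg/L.
Minimum DO = 11.2 − 7.187 = 4.013 mg/L.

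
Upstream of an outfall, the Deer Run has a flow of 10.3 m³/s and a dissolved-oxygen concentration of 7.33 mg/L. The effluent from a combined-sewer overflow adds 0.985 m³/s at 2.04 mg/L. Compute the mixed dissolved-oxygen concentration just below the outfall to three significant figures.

6.87 mg/L

Flow-weighted mixing: C = (Q_r C_r + Q_w C_w)/(Q_r + Q_w)
= (10.3×7.33 + 0.985×2.04)/(10.3 + 0.985) = 77.51/11.29 = 6.868 mg/L.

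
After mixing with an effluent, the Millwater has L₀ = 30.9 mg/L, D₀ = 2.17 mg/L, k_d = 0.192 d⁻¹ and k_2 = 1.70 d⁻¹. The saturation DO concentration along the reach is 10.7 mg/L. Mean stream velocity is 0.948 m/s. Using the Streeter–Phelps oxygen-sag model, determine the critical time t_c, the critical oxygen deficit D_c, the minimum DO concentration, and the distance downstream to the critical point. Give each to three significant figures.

With k_2/k_d = 8.854 and 1 − D₀(k_2−k_d)/(k_d L₀) = 0.4484,
t_c = ln(8.854 × 0.4484) / (1.70 − 0.192) = ln(3.970) / 1.508 = 1.379/1.508 = 0.9144 d.
L(t_c) = L₀ e^(−k_d t_c) = 30.9 × 0.8390 = 25.92 mg/L, and at the critical point k_2 D_c = k_d L, so D_c = (0.192/1.70) × 25.92 = 2.928 mg/L.
Minimum DO = C_s − D_c = 10.7 − 2.928 = 7.772 mg/L.
x_c = v t_c = 0.948 m/s × 0.9144 d × 86400 s/d = 74890 m ≈ 74.9 km.

t_c ≈ 0.914 d; D_c ≈ 2.93 mg/L; min DO ≈ 7.77 mg/L; x_c ≈ 74.9 km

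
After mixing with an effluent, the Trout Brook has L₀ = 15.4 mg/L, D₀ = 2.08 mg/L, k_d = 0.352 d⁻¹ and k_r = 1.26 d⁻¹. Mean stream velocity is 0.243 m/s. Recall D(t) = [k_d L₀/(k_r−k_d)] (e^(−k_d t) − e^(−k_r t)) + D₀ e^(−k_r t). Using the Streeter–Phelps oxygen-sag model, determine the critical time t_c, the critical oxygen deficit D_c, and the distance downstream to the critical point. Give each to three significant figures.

t_c = [1/(k_r−k_d)] ln[(k_r/k_d)(1 − D₀(k_r−k_d)/(k_d L₀))]
= [1/(1.26−0.352)] ln[(1.26/0.352)(1 − 2.08×0.9080/(0.352×15.4))]
= (1/0.9080) ln[3.580 × 0.6516] = 1.101 × ln(2.332) = 1.101 × 0.8469 = 0.9327 d.
L(t_c) = L₀ e^(−k_d t_c) = 15.4 × 0.7201 = 11.09 mg/L, and at the critical point k_r D_c = k_d L, so D_c = (0.352/1.26) × 11.09 = 3.098 mg/L.
x_c = v t_c = 0.243 m/s × 0.9327 d × 86400 s/d = 19580 m ≈ 19.6 km.

t_c ≈ 0.933 d; D_c ≈ 3.10 mg/L; x_c ≈ 19.6 km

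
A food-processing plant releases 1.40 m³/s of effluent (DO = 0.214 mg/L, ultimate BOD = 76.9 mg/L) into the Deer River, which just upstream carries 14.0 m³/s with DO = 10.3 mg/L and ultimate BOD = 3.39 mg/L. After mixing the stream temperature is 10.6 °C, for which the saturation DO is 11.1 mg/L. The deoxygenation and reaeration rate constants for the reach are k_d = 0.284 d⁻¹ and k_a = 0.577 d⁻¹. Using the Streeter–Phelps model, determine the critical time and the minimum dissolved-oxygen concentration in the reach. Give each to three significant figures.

t_c ≈ 1.76 d; minimum DO ≈ 8.09 mg/L

Mixed DO = (14.0×10.3 + 1.40×0.214)/(14.0+1.40) = 144.5/15.40 = 9.383 mg/L.
Mixed L₀ = (14.0×3.39 + 1.40×76.9)/(15.40) = 155.1/15.40 = 10.07 mg/L.
Initial deficit D₀ = C_s − DO₀ = 11.1 − 9.383 = 1.717 mg/L.
t_c = (1/0.2930) ln[(0.577/0.284)(1 − 1.717×0.2930/(0.284×10.07))] = 3.413 × ln(1.674) = 1.759 d.
D_c = (0.284/0.577) × 10.07 × e^(−0.284×1.759) = 0.4922 × 10.07 × 0.6068 = 3.008 mg/L.
Minimum DO = 11.1 − 3.008 = 8.092 mg/L.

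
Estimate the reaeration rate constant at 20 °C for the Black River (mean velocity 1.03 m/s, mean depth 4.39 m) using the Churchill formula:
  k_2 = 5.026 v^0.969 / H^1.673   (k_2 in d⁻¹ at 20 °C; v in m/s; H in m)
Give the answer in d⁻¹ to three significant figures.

k_2 = 5.026 × 1.03^0.969 / 4.39^1.673 = 5.026 × 1.029 / 11.88 = 0.4353 d⁻¹.

k_2 ≈ 0.435 d⁻¹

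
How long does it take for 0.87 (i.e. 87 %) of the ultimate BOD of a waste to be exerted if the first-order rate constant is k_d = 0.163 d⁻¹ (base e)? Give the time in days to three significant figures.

t ≈ 12.5 d

y/L₀ = 1 − e^(−k_d t) = 0.87 ⇒ e^(−k_d t) = 0.130
t = −ln(0.130) / 0.163 = 2.040 / 0.163 = 12.52 d.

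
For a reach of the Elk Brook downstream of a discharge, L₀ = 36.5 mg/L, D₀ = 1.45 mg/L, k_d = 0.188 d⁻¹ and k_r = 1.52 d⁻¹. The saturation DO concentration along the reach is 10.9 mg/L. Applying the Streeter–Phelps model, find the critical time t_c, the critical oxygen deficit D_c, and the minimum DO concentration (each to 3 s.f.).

t_c ≈ 1.32 d; D_c ≈ 3.52 mg/L; min DO ≈ 7.38 mg/L

t_c = [1/(k_r−k_d)] ln[(k_r/k_d)(1 − D₀(k_r−k_d)/(k_d L₀))]
= [1/(1.52−0.188)] ln[(1.52/0.188)(1 − 1.45×1.332/(0.188×36.5))]
= (1/1.332) ln[8.085 × 0.7185] = 0.7508 × ln(5.809) = 0.7508 × 1.759 = 1.321 d.
L(t_c) = L₀ e^(−k_d t_c) = 36.5 × 0.7801 = 28.47 mg/L, and at the critical point k_r D_c = k_d L, so D_c = (0.188/1.52) × 28.47 = 3.522 mg/L.
Minimum DO = C_s − D_c = 10.9 − 3.522 = 7.378 mg/L.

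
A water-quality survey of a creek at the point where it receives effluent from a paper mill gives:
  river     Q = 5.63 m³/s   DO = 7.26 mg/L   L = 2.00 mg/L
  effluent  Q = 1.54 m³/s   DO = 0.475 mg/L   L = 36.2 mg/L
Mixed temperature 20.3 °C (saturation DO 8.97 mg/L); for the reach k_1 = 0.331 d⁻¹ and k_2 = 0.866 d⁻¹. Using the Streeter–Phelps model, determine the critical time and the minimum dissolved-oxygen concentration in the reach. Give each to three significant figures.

Mixed DO = (5.63×7.26 + 1.54×0.475)/(5.63+1.54) = 41.61/7.170 = 5.803 mg/L.
Mixed L₀ = (5.63×2.00 + 1.54×36.2)/(7.170) = 67.01/7.170 = 9.346 mg/L.
Initial deficit D₀ = C_s − DO₀ = 8.97 − 5.803 = 3.167 mg/L.
t_c = (1/0.5350) ln[(0.866/0.331)(1 − 3.167×0.5350/(0.331×9.346))] = 1.869 × ln(1.183) = 0.3143 d.
D_c = (0.331/0.866) × 9.346 × e^(−0.331×0.3143) = 0.3822 × 9.346 × 0.9012 = 3.219 mg/L.
Minimum DO = 8.97 − 3.219 = 5.751 mg/L.

t_c ≈ 0.314 d; minimum DO ≈ 5.75 mg/L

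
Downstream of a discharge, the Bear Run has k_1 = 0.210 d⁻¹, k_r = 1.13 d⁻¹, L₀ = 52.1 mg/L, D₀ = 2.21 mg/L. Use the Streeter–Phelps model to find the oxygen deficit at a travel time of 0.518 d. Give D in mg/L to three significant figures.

k_1 L₀/(k_r−k_1) = 0.210×52.1/(1.13−0.210) = 10.94/0.9200 = 11.89 mg/L.
e^(−k_1 t) = e^(−0.210×0.5180) = 0.8969; e^(−k_r t) = e^(−1.13×0.5180) = 0.5569.
D = 11.89 × (0.8969 − 0.5569) + 2.21 × 0.5569 = 4.044 + 1.231 = 5.274 mg/L.

D ≈ 5.27 mg/L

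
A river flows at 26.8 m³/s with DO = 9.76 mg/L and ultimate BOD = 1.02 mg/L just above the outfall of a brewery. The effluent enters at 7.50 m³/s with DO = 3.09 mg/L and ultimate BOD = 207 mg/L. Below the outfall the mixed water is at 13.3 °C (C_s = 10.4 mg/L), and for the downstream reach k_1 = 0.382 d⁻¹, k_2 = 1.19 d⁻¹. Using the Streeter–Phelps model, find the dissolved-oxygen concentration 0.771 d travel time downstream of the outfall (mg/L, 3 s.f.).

Mixed DO = (26.8×9.76 + 7.50×3.09)/(26.8+7.50) = 284.7/34.30 = 8.302 mg/L.
Mixed L₀ = (26.8×1.02 + 7.50×207)/(34.30) = 1580/34.30 = 46.06 mg/L.
Initial deficit D₀ = C_s − DO₀ = 10.4 − 8.302 = 2.098 mg/L.
D(0.771) = [0.382×46.06/(1.19−0.382)](e^(−0.382×0.771) − e^(−1.19×0.771)) + 2.098 e^(−1.19×0.771)
= 21.78 × (0.7449 − 0.3995) + 2.098 × 0.3995 = 8.359 mg/L.
DO = 10.4 − 8.359 = 2.041 mg/L.

DO ≈ 2.04 mg/L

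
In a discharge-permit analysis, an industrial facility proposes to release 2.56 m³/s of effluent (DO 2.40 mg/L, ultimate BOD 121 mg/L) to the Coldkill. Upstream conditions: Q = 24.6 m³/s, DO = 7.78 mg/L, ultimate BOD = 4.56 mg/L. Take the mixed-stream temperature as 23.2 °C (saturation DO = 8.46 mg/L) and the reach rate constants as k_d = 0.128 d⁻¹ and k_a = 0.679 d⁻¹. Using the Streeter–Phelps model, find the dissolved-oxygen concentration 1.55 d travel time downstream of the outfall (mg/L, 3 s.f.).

Mixed DO = (24.6×7.78 + 2.56×2.40)/(24.6+2.56) = 197.5/27.16 = 7.273 mg/L.
Mixed L₀ = (24.6×4.56 + 2.56×121)/(27.16) = 421.9/27.16 = 15.54 mg/L.
Initial deficit D₀ = C_s − DO₀ = 8.46 − 7.273 = 1.187 mg/L.
D(1.55) = [0.128×15.54/(0.679−0.128)](e^(−0.128×1.55) − e^(−0.679×1.55)) + 1.187 e^(−0.679×1.55)
= 3.609 × (0.8200 − 0.3491) + 1.187 × 0.3491 = 2.114 mg/L.
DO = 8.46 − 2.114 = 6.346 mg/L.

DO ≈ 6.35 mg/L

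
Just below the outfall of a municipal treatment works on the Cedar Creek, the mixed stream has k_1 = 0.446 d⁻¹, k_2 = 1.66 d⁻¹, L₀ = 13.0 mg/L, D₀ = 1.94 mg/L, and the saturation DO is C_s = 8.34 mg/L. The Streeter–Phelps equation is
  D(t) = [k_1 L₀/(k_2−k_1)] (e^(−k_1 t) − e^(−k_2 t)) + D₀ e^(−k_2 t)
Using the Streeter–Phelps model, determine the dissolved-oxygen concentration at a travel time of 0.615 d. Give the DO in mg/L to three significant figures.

DO ≈ 5.73 mg/L

k_1 L₀/(k_2−k_1) = 0.446×13.0/(1.66−0.446) = 5.798/1.214 = 4.776 mg/L.
e^(−k_1 t) = e^(−0.446×0.6150) = 0.7601; e^(−k_2 t) = e^(−1.66×0.6150) = 0.3603.
D = 4.776 × (0.7601 − 0.3603) + 1.94 × 0.3603 = 1.910 + 0.6989 = 2.609 mg/L.
DO = C_s − D = 8.34 − 2.609 = 5.731 mg/L.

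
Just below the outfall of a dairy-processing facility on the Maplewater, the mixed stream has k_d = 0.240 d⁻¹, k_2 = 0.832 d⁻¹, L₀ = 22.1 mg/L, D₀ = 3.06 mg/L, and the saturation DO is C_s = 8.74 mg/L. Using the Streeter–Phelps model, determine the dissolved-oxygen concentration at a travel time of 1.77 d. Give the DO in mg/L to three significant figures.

DO ≈ 4.23 mg/L

k_d L₀/(k_2−k_d) = 0.240×22.1/(0.832−0.240) = 5.304/0.5920 = 8.959 mg/L.
e^(−k_d t) = e^(−0.240×1.770) = 0.6539; e^(−k_2 t) = e^(−0.832×1.770) = 0.2293.
D = 8.959 × (0.6539 − 0.2293) + 3.06 × 0.2293 = 3.804 + 0.7017 = 4.506 mg/L.
DO = C_s − D = 8.74 − 4.506 = 4.234 mg/L.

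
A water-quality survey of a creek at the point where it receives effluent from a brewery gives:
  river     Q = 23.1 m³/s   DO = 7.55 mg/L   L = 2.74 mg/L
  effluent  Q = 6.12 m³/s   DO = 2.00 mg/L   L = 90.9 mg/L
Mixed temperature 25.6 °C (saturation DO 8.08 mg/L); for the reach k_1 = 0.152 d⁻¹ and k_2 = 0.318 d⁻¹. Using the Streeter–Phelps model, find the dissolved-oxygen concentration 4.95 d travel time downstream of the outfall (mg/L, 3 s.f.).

DO ≈ 2.60 mg/L

Mixed DO = (23.1×7.55 + 6.12×2.00)/(23.1+6.12) = 186.6/29.22 = 6.388 mg/L.
Mixed L₀ = (23.1×2.74 + 6.12×90.9)/(29.22) = 619.6/29.22 = 21.20 mg/L.
Initial deficit D₀ = C_s − DO₀ = 8.08 − 6.388 = 1.692 mg/L.
D(4.95) = [0.152×21.20/(0.318−0.152)](e^(−0.152×4.95) − e^(−0.318×4.95)) + 1.692 e^(−0.318×4.95)
= 19.42 × (0.4712 − 0.2072) + 1.692 × 0.2072 = 5.477 mg/L.
DO = 8.08 − 5.477 = 2.603 mg/L.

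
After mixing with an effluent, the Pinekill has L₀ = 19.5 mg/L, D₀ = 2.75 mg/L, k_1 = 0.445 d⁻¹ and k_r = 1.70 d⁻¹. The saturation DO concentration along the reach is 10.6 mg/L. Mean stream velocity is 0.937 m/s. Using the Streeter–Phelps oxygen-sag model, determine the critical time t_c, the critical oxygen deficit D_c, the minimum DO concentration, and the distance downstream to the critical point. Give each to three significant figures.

With k_r/k_1 = 3.820 and 1 − D₀(k_r−k_1)/(k_1 L₀) = 0.6023,
t_c = ln(3.820 × 0.6023) / (1.70 − 0.445) = ln(2.301) / 1.255 = 0.8333/1.255 = 0.6640 d.
D_c = (k_1/k_r) L₀ e^(−k_1 t_c) = (0.445/1.70) × 19.5 × e^(−0.445×0.6640) = 0.2618 × 19.5 × 0.7442 = 3.799 mg/L.
Minimum DO = C_s − D_c = 10.6 − 3.799 = 6.801 mg/L.
x_c = v t_c = 0.937 m/s × 0.6640 d × 86400 s/d = 53750 m ≈ 53.8 km.

t_c ≈ 0.664 d; D_c ≈ 3.80 mg/L; min DO ≈ 6.80 mg/L; x_c ≈ 53.8 km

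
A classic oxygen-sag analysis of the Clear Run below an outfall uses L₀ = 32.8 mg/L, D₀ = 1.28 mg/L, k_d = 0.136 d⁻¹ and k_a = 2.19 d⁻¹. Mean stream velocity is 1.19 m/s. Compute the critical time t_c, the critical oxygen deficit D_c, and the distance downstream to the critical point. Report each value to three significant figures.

t_c ≈ 0.920 d; D_c ≈ 1.80 mg/L; x_c ≈ 94.6 km

With k_a/k_d = 16.10 and 1 − D₀(k_a−k_d)/(k_d L₀) = 0.4106,
t_c = ln(16.10 × 0.4106) / (2.19 − 0.136) = ln(6.612) / 2.054 = 1.889/2.054 = 0.9196 d.
L(t_c) = L₀ e^(−k_d t_c) = 32.8 × 0.8824 = 28.94 mg/L, and at the critical point k_a D_c = k_d L, so D_c = (0.136/2.19) × 28.94 = 1.797 mg/L.
x_c = v t_c = 1.19 m/s × 0.9196 d × 86400 s/d = 94550 m ≈ 94.6 km.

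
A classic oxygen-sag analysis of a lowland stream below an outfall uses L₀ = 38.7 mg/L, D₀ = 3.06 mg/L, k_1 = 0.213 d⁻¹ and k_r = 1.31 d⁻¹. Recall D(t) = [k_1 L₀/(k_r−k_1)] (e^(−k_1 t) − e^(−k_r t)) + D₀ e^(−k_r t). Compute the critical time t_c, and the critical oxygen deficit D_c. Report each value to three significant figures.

t_c ≈ 1.18 d; D_c ≈ 4.89 mg/L

At the critical point dD/dt = 0, so k_1 L₀ e^(−k_1 t) = k_r D. Substituting D(t) from the Streeter–Phelps equation and solving for t gives
t_c = ln[(k_r/k_1)(1 − D₀(k_r−k_1)/(k_1 L₀))] / (k_r−k_1).
Here k_r−k_1 = 1.097 d⁻¹ and 1 − D₀(k_r−k_1)/(k_1 L₀) = 1 − 3.06×1.097/(0.213×38.7) = 0.5928, so
t_c = ln(6.150 × 0.5928) / 1.097 = 1.294 / 1.097 = 1.179 d.
D_c = (k_1/k_r) L₀ e^(−k_1 t_c) = (0.213/1.31) × 38.7 × e^(−0.213×1.179) = 0.1626 × 38.7 × 0.7779 = 4.895 mg/L.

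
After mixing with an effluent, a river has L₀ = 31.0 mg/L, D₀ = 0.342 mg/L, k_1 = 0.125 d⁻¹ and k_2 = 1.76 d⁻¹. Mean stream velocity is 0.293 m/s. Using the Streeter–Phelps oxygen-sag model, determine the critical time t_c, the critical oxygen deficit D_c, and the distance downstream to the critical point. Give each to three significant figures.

t_c ≈ 1.52 d; D_c ≈ 1.82 mg/L; x_c ≈ 38.5 km

With k_2/k_1 = 14.08 and 1 − D₀(k_2−k_1)/(k_1 L₀) = 0.8557,
t_c = ln(14.08 × 0.8557) / (1.76 − 0.125) = ln(12.05) / 1.635 = 2.489/1.635 = 1.522 d.
D_c = (k_1/k_2) L₀ e^(−k_1 t_c) = (0.125/1.76) × 31.0 × e^(−0.125×1.522) = 0.07102 × 31.0 × 0.8267 = 1.820 mg/L.
x_c = v t_c = 0.293 m/s × 1.522 d × 86400 s/d = 38540 m ≈ 38.5 km.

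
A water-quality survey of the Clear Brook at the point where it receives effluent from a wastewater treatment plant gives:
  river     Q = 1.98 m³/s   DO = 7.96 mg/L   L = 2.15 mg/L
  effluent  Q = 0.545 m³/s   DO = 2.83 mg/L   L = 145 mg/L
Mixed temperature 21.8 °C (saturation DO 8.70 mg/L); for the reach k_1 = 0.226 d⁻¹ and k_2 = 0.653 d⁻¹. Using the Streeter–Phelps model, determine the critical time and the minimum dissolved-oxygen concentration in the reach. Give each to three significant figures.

t_c ≈ 2.22 d; minimum DO ≈ 1.79 mg/L

Mixed DO = (1.98×7.96 + 0.545×2.83)/(1.98+0.545) = 17.30/2.525 = 6.853 mg/L.
Mixed L₀ = (1.98×2.15 + 0.545×145)/(2.525) = 83.28/2.525 = 32.98 mg/L.
Initial deficit D₀ = C_s − DO₀ = 8.70 − 6.853 = 1.847 mg/L.
t_c = (1/0.4270) ln[(0.653/0.226)(1 − 1.847×0.4270/(0.226×32.98))] = 2.342 × ln(2.584) = 2.223 d.
D_c = (0.226/0.653) × 32.98 × e^(−0.226×2.223) = 0.3461 × 32.98 × 0.6051 = 6.907 mg/L.
Minimum DO = 8.70 − 6.907 = 1.793 mg/L.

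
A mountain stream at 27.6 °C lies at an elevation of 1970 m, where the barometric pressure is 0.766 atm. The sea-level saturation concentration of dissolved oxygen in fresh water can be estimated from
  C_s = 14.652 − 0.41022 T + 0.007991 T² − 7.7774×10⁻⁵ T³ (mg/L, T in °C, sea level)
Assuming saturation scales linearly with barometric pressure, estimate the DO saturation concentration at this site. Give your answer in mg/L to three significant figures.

C_s ≈ 5.96 mg/L

At sea level: C_s = 14.652 − 0.41022×27.6 + 0.007991×27.6² − 7.7774×10⁻⁵×27.6³ = 7.782 mg/L.
Pressure correction: C_s' = 7.782 × 0.766 = 5.961 mg/L.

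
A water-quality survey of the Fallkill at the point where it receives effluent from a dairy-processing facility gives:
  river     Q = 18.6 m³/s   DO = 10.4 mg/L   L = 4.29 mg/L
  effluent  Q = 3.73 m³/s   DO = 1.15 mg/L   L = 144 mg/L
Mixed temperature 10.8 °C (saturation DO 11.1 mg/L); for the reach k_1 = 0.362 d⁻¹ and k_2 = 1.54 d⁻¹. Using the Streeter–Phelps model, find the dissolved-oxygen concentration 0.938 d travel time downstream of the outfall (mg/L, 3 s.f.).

DO ≈ 6.53 mg/L

Mixed DO = (18.6×10.4 + 3.73×1.15)/(18.6+3.73) = 197.7/22.33 = 8.855 mg/L.
Mixed L₀ = (18.6×4.29 + 3.73×144)/(22.33) = 616.9/22.33 = 27.63 mg/L.
Initial deficit D₀ = C_s − DO₀ = 11.1 − 8.855 = 2.245 mg/L.
D(0.938) = [0.362×27.63/(1.54−0.362)](e^(−0.362×0.938) − e^(−1.54×0.938)) + 2.245 e^(−1.54×0.938)
= 8.490 × (0.7121 − 0.2359) + 2.245 × 0.2359 = 4.573 mg/L.
DO = 11.1 − 4.573 = 6.527 mg/L.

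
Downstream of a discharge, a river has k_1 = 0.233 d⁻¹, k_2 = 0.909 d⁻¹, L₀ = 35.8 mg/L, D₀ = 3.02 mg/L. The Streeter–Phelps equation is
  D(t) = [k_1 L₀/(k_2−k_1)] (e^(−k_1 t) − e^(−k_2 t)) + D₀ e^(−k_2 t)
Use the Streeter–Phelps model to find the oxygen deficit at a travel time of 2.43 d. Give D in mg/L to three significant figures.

D ≈ 5.98 mg/L

k_1 L₀/(k_2−k_1) = 0.233×35.8/(0.909−0.233) = 8.341/0.6760 = 12.34 mg/L.
e^(−k_1 t) = e^(−0.233×2.430) = 0.5677; e^(−k_2 t) = e^(−0.909×2.430) = 0.1098.
D = 12.34 × (0.5677 − 0.1098) + 3.02 × 0.1098 = 5.650 + 0.3317 = 5.981 mg/L.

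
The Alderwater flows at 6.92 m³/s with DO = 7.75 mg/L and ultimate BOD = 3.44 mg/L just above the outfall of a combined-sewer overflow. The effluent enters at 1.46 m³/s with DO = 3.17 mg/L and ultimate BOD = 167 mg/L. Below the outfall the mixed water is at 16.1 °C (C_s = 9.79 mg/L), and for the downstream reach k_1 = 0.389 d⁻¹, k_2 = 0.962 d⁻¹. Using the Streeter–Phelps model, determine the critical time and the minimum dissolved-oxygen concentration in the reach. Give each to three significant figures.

t_c ≈ 1.34 d; minimum DO ≈ 2.11 mg/L

Mixed DO = (6.92×7.75 + 1.46×3.17)/(6.92+1.46) = 58.26/8.380 = 6.952 mg/L.
Mixed L₀ = (6.92×3.44 + 1.46×167)/(8.380) = 267.6/8.380 = 31.94 mg/L.
Initial deficit D₀ = C_s − DO₀ = 9.79 − 6.952 = 2.838 mg/L.
t_c = (1/0.5730) ln[(0.962/0.389)(1 − 2.838×0.5730/(0.389×31.94))] = 1.745 × ln(2.149) = 1.335 d.
D_c = (0.389/0.962) × 31.94 × e^(−0.389×1.335) = 0.4044 × 31.94 × 0.5949 = 7.682 mg/L.
Minimum DO = 9.79 − 7.682 = 2.108 mg/L.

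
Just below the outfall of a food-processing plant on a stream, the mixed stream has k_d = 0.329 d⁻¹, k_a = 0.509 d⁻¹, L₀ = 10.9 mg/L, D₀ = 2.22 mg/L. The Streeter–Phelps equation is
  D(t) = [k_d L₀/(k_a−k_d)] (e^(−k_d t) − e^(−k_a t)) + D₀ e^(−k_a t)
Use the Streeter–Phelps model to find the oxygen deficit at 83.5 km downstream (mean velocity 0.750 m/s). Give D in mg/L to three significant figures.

Travel time t = x/v = 83.5 km / (0.750 m/s) = 83500 m / 0.750 m/s = 111300 s = 1.289 d.
k_d L₀/(k_a−k_d) = 0.329×10.9/(0.509−0.329) = 3.586/0.1800 = 19.92 mg/L.
e^(−k_d t) = e^(−0.329×1.289) = 0.6545; e^(−k_a t) = e^(−0.509×1.289) = 0.5190.
D = 19.92 × (0.6545 − 0.5190) + 2.22 × 0.5190 = 2.699 + 1.152 = 3.851 mg/L.

D ≈ 3.85 mg/L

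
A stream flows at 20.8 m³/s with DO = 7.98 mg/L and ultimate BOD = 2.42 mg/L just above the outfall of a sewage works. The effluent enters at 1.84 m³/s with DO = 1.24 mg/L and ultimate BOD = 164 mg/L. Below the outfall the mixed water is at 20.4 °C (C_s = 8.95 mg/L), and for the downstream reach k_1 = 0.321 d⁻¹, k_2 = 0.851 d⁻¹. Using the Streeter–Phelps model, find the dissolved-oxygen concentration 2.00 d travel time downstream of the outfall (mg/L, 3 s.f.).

DO ≈ 5.43 mg/L

Mixed DO = (20.8×7.98 + 1.84×1.24)/(20.8+1.84) = 168.3/22.64 = 7.432 mg/L.
Mixed L₀ = (20.8×2.42 + 1.84×164)/(22.64) = 352.1/22.64 = 15.55 mg/L.
Initial deficit D₀ = C_s − DO₀ = 8.95 − 7.432 = 1.518 mg/L.
D(2.00) = [0.321×15.55/(0.851−0.321)](e^(−0.321×2.00) − e^(−0.851×2.00)) + 1.518 e^(−0.851×2.00)
= 9.419 × (0.5262 − 0.1823) + 1.518 × 0.1823 = 3.516 mg/L.
DO = 8.95 − 3.516 = 5.434 mg/L.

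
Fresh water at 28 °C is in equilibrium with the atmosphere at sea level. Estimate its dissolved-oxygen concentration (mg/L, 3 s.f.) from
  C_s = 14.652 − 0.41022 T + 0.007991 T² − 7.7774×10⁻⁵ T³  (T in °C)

C_s ≈ 7.72 mg/L

C_s = 14.652 − 0.41022×28 + 0.007991×28² − 7.7774×10⁻⁵×28³ = 7.723 mg/L.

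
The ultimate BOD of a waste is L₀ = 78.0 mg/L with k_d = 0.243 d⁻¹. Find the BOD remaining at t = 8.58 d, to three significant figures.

L ≈ 9.70 mg/L

L_t = L₀ e^(−k_d t) = 78.0 × e^(−0.243×8.58) = 78.0 × 0.1243 = 9.697 mg/L.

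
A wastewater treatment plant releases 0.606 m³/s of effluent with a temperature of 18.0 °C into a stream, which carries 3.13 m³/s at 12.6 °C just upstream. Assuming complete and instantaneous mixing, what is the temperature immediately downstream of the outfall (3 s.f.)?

13.5 °C

Flow-weighted mixing: C = (Q_r C_r + Q_w C_w)/(Q_r + Q_w)
= (3.13×12.6 + 0.606×18.0)/(3.13 + 0.606) = 50.35/3.736 = 13.48 °C.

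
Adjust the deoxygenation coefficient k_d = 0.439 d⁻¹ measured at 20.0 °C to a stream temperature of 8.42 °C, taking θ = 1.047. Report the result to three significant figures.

k_d ≈ 0.258 d⁻¹

k_d(T₂) = k_d(T₁) · θ^(T₂−T₁) = 0.439 × 1.047^(8.42−20.0)
= 0.439 × 1.047^-11.6 = 0.439 × 0.5875 = 0.2579 d⁻¹.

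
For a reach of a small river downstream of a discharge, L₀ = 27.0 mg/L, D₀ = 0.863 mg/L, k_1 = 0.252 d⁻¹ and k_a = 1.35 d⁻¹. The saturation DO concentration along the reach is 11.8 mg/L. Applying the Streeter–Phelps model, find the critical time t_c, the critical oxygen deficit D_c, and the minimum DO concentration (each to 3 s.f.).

t_c ≈ 1.39 d; D_c ≈ 3.55 mg/L; min DO ≈ 8.25 mg/L

With k_a/k_1 = 5.357 and 1 − D₀(k_a−k_1)/(k_1 L₀) = 0.8607,
t_c = ln(5.357 × 0.8607) / (1.35 − 0.252) = ln(4.611) / 1.098 = 1.528/1.098 = 1.392 d.
D_c = (k_1/k_a) L₀ e^(−k_1 t_c) = (0.252/1.35) × 27.0 × e^(−0.252×1.392) = 0.1867 × 27.0 × 0.7041 = 3.549 mg/L.
Minimum DO = C_s − D_c = 11.8 − 3.549 = 8.251 mg/L.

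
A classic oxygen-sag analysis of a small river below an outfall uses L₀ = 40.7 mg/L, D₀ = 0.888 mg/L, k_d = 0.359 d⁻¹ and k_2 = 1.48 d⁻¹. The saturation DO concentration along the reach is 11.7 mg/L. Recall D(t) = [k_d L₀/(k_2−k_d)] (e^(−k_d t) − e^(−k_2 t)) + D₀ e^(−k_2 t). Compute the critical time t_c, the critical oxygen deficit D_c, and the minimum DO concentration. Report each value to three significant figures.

t_c ≈ 1.20 d; D_c ≈ 6.42 mg/L; min DO ≈ 5.28 mg/L

t_c = [1/(k_2−k_d)] ln[(k_2/k_d)(1 − D₀(k_2−k_d)/(k_d L₀))]
= [1/(1.48−0.359)] ln[(1.48/0.359)(1 − 0.888×1.121/(0.359×40.7))]
= (1/1.121) ln[4.123 × 0.9319] = 0.8921 × ln(3.842) = 0.8921 × 1.346 = 1.201 d.
D_c = (k_d/k_2) L₀ e^(−k_d t_c) = (0.359/1.48) × 40.7 × e^(−0.359×1.201) = 0.2426 × 40.7 × 0.6498 = 6.416 mg/L.
Minimum DO = C_s − D_c = 11.7 − 6.416 = 5.284 mg/L.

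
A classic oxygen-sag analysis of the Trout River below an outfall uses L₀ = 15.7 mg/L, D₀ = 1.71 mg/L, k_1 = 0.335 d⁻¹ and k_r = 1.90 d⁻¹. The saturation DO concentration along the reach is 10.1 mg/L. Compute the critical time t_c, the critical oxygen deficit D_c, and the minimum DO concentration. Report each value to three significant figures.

At the critical point dD/dt = 0, so k_1 L₀ e^(−k_1 t) = k_r D. Substituting D(t) from the Streeter–Phelps equation and solving for t gives
t_c = ln[(k_r/k_1)(1 − D₀(k_r−k_1)/(k_1 L₀))] / (k_r−k_1).
Here k_r−k_1 = 1.565 d⁻¹ and 1 − D₀(k_r−k_1)/(k_1 L₀) = 1 − 1.71×1.565/(0.335×15.7) = 0.4912, so
t_c = ln(5.672 × 0.4912) / 1.565 = 1.025 / 1.565 = 0.6547 d.
L(t_c) = L₀ e^(−k_1 t_c) = 15.7 × 0.8031 = 12.61 mg/L, and at the critical point k_r D_c = k_1 L, so D_c = (0.335/1.90) × 12.61 = 2.223 mg/L.
Minimum DO = C_s − D_c = 10.1 − 2.223 = 7.877 mg/L.

t_c ≈ 0.655 d; D_c ≈ 2.22 mg/L; min DO ≈ 7.88 mg/L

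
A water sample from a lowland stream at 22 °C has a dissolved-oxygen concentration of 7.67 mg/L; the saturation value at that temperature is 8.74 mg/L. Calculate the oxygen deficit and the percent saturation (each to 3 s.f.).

D = C_s − C = 8.74 − 7.67 = 1.07 mg/L.
% saturation = 7.67/8.74 × 100 = 87.8 %.

D ≈ 1.07 mg/L; 87.8 % saturation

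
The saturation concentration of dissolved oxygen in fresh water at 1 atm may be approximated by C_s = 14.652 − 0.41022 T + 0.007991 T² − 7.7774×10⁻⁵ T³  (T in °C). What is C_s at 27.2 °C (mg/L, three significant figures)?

C_s = 14.652 − 0.41022×27.2 + 0.007991×27.2² − 7.7774×10⁻⁵×27.2³ = 7.841 mg/L.

C_s ≈ 7.84 mg/L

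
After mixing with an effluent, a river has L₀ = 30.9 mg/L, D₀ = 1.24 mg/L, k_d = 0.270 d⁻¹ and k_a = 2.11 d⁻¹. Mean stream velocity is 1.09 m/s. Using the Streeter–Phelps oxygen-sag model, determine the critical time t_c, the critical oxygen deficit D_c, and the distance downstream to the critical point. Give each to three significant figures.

At the critical point dD/dt = 0, so k_d L₀ e^(−k_d t) = k_a D. Substituting D(t) from the Streeter–Phelps equation and solving for t gives
t_c = ln[(k_a/k_d)(1 − D₀(k_a−k_d)/(k_d L₀))] / (k_a−k_d).
Here k_a−k_d = 1.840 d⁻¹ and 1 − D₀(k_a−k_d)/(k_d L₀) = 1 − 1.24×1.840/(0.270×30.9) = 0.7265, so
t_c = ln(7.815 × 0.7265) / 1.840 = 1.737 / 1.840 = 0.9438 d.
L(t_c) = L₀ e^(−k_d t_c) = 30.9 × 0.7751 = 23.95 mg/L, and at the critical point k_a D_c = k_d L, so D_c = (0.270/2.11) × 23.95 = 3.065 mg/L.
x_c = v t_c = 1.09 m/s × 0.9438 d × 86400 s/d = 88880 m ≈ 88.9 km.

t_c ≈ 0.944 d; D_c ≈ 3.06 mg/L; x_c ≈ 88.9 km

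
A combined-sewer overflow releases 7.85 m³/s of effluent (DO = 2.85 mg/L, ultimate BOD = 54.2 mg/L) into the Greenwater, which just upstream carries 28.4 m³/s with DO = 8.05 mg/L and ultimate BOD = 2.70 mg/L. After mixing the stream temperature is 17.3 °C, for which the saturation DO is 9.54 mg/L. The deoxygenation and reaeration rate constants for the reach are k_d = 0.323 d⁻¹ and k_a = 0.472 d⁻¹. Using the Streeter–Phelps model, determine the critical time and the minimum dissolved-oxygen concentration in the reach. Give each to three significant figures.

Mixed DO = (28.4×8.05 + 7.85×2.85)/(28.4+7.85) = 251.0/36.25 = 6.924 mg/L.
Mixed L₀ = (28.4×2.70 + 7.85×54.2)/(36.25) = 502.2/36.25 = 13.85 mg/L.
Initial deficit D₀ = C_s − DO₀ = 9.54 − 6.924 = 2.616 mg/L.
t_c = (1/0.1490) ln[(0.472/0.323)(1 − 2.616×0.1490/(0.323×13.85))] = 6.711 × ln(1.334) = 1.934 d.
D_c = (0.323/0.472) × 13.85 × e^(−0.323×1.934) = 0.6843 × 13.85 × 0.5354 = 5.075 mg/L.
Minimum DO = 9.54 − 5.075 = 4.465 mg/L.

t_c ≈ 1.93 d; minimum DO ≈ 4.46 mg/L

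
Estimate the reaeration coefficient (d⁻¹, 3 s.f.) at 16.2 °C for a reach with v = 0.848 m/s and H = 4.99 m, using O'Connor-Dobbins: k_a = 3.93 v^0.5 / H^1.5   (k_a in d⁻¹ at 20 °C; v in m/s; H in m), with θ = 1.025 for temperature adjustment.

k_a ≈ 0.296 d⁻¹

k_a(20) = 3.93 × 0.848^0.5 / 4.99^1.5 = 3.93 × 0.9209 / 11.15 = 0.3247 d⁻¹.
k_a(16.2) = 0.3247 × 1.025^(16.2−20) = 0.3247 × 0.9104 = 0.2956 d⁻¹.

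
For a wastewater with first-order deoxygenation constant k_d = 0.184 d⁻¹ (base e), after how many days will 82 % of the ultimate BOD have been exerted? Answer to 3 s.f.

y/L₀ = 1 − e^(−k_d t) = 0.82 ⇒ e^(−k_d t) = 0.180
t = −ln(0.180) / 0.184 = 1.715 / 0.184 = 9.320 d.

t ≈ 9.32 d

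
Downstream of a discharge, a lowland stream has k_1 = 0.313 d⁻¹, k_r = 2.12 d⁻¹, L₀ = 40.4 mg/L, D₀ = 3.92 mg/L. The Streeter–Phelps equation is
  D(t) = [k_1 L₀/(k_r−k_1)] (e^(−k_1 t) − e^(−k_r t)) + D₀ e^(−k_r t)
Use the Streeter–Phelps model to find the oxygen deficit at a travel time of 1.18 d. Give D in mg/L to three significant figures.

k_1 L₀/(k_r−k_1) = 0.313×40.4/(2.12−0.313) = 12.65/1.807 = 6.998 mg/L.
e^(−k_1 t) = e^(−0.313×1.180) = 0.6912; e^(−k_r t) = e^(−2.12×1.180) = 0.08195.
D = 6.998 × (0.6912 − 0.08195) + 3.92 × 0.08195 = 4.263 + 0.3213 = 4.585 mg/L.

D ≈ 4.58 mg/L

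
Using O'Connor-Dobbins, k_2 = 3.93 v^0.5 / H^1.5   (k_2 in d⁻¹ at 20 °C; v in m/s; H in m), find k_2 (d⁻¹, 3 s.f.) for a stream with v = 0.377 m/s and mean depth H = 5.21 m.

k_2 ≈ 0.203 d⁻¹

k_2 = 3.93 × 0.377^0.5 / 5.21^1.5 = 3.93 × 0.6140 / 11.89 = 0.2029 d⁻¹.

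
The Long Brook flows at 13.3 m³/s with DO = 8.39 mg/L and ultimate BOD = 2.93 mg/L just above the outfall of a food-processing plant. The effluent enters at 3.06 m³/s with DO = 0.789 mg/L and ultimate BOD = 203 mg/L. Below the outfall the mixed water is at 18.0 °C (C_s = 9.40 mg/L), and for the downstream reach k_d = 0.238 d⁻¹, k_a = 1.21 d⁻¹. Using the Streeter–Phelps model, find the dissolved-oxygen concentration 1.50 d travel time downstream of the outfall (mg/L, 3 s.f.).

DO ≈ 3.70 mg/L

Mixed DO = (13.3×8.39 + 3.06×0.789)/(13.3+3.06) = 114.0/16.36 = 6.968 mg/L.
Mixed L₀ = (13.3×2.93 + 3.06×203)/(16.36) = 660.1/16.36 = 40.35 mg/L.
Initial deficit D₀ = C_s − DO₀ = 9.40 − 6.968 = 2.432 mg/L.
D(1.50) = [0.238×40.35/(1.21−0.238)](e^(−0.238×1.50) − e^(−1.21×1.50)) + 2.432 e^(−1.21×1.50)
= 9.880 × (0.6998 − 0.1628) + 2.432 × 0.1628 = 5.701 mg/L.
DO = 9.40 − 5.701 = 3.699 mg/L.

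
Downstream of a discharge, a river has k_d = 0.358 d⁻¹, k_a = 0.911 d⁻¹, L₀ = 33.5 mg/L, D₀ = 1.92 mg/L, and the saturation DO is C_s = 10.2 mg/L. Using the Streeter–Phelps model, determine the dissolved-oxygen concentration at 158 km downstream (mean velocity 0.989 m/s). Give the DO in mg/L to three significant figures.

DO ≈ 2.68 mg/L

Travel time t = x/v = 158 km / (0.989 m/s) = 158000 m / 0.989 m/s = 159800 s = 1.849 d.
k_d L₀/(k_a−k_d) = 0.358×33.5/(0.911−0.358) = 11.99/0.5530 = 21.69 mg/L.
e^(−k_d t) = e^(−0.358×1.849) = 0.5158; e^(−k_a t) = e^(−0.911×1.849) = 0.1855.
D = 21.69 × (0.5158 − 0.1855) + 1.92 × 0.1855 = 7.163 + 0.3562 = 7.519 mg/L.
DO = C_s − D = 10.2 − 7.519 = 2.681 mg/L.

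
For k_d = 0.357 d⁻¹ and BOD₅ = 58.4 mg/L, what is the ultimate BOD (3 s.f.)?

BOD₅ = L₀(1 − e^(−5k_d)) ⇒ L₀ = BOD₅ / (1 − e^(−5×0.357))
= 58.4 / (1 − 0.1678) = 58.4 / 0.8322 = 70.18 mg/L.

L₀ ≈ 70.2 mg/L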